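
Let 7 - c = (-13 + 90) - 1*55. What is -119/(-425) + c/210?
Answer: 73/350 ≈ 0.20857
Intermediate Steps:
c = -15 (c = 7 - ((-13 + 90) - 1*55) = 7 - (77 - 55) = 7 - 1*22 = 7 - 22 = -15)
-119/(-425) + c/210 = -119/(-425) - 15/210 = -119*(-1/425) - 15*1/210 = 7/25 - 1/14 = 73/350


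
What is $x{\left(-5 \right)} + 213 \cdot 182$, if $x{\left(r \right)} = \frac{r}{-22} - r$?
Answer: $\frac{852967}{22} \approx 38771.0$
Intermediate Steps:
$x{\left(r \right)} = - \frac{23 r}{22}$ ($x{\left(r \right)} = r \left(- \frac{1}{22}\right) - r = - \frac{r}{22} - r = - \frac{23 r}{22}$)
$x{\left(-5 \right)} + 213 \cdot 182 = \left(- \frac{23}{22}\right) \left(-5\right) + 213 \cdot 182 = \frac{115}{22} + 38766 = \frac{852967}{22}$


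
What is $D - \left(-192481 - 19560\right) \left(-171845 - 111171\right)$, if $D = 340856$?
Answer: $-60010654800$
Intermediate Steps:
$D - \left(-192481 - 19560\right) \left(-171845 - 111171\right) = 340856 - \left(-192481 - 19560\right) \left(-171845 - 111171\right) = 340856 - \left(-212041\right) \left(-283016\right) = 340856 - 60010995656 = -60010654800$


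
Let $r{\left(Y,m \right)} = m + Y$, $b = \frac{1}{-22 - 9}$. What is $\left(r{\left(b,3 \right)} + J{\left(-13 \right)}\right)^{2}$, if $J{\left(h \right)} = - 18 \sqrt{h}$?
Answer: $- \frac{4039268}{961} - \frac{3312 i \sqrt{13}}{31} \approx -4203.2 - 385.21 i$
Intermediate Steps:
$b = - \frac{1}{31}$ ($b = \frac{1}{-31} = - \frac{1}{31} \approx -0.032258$)
$r{\left(Y,m \right)} = Y + m$
$\left(r{\left(b,3 \right)} + J{\left(-13 \right)}\right)^{2} = \left(\left(- \frac{1}{31} + 3\right) - 18 \sqrt{-13}\right)^{2} = \left(\frac{92}{31} - 18 i \sqrt{13}\right)^{2}$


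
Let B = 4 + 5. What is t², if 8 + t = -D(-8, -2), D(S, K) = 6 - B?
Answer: 25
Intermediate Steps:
B = 9
D(S, K) = -3 (D(S, K) = 6 - 1*9 = 6 - 9 = -3)
t = -5 (t = -8 - 1*(-3) = -8 + 3 = -5)
t² = (-5)² = 25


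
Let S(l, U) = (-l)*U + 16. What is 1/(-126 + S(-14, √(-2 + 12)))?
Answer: -11/1014 - 7*√10/5070 ≈ -0.015214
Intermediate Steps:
S(l, U) = 16 - U*l (S(l, U) = -U*l + 16 = 16 - U*l)
1/(-126 + S(-14, √(-2 + 12))) = 1/(-126 + (16 - 1*√(-2 + 12)*(-14))) = 1/(-126 + (16 - 1*√10*(-14))) = 1/(-126 + (16 + 14*√10)) = 1/(-110 + 14*√10)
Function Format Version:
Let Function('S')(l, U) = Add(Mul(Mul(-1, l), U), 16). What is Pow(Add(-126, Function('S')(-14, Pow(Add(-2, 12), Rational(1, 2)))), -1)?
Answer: Add(Rational(-11, 1014), Mul(Rational(-7, 5070), Pow(10, Rational(1, 2)))) ≈ -0.015214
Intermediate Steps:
Function('S')(l, U) = Add(16, Mul(-1, U, l)) (Function('S')(l, U) = Add(Mul(-1, U, l), 16) = Add(16, Mul(-1, U, l)))
Pow(Add(-126, Function('S')(-14, Pow(Add(-2, 12), Rational(1, 2)))), -1) = Pow(Add(-126, Add(16, Mul(-1, Pow(Add(-2, 12), Rational(1, 2)), -14))), -1) = Pow(Add(-126, Add(16, Mul(-1, Pow(10, Rational(1, 2)), -14))), -1) = Pow(Add(-126, Add(16, Mul(14, Pow(10, Rational(1, 2))))), -1) = Pow(Add(-110, Mul(14, Pow(10, Rational(1, 2)))), -1)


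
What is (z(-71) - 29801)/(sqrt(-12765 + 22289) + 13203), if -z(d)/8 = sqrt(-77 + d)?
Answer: -393462603/174309685 + 59602*sqrt(2381)/174309685 - 211248*I*sqrt(37)/174309685 + 32*I*sqrt(88097)/174309685 ≈ -2.2406 - 0.0073173*I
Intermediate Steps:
z(d) = -8*sqrt(-77 + d)
(z(-71) - 29801)/(sqrt(-12765 + 22289) + 13203) = (-8*sqrt(-77 - 71) - 29801)/(sqrt(-12765 + 22289) + 13203) = (-16*I*sqrt(37) - 29801)/(sqrt(9524) + 13203) = (-16*I*sqrt(37) - 29801)/(2*sqrt(2381) + 13203) = (-16*I*sqrt(37) - 29801)/(13203 + 2*sqrt(2381)) = (-29801 - 16*I*sqrt(37))/(13203 + 2*sqrt(2381))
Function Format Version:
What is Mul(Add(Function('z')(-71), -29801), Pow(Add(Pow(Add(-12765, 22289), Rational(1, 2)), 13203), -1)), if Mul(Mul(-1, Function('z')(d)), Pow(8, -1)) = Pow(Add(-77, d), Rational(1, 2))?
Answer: Add(Rational(-393462603, 174309685), Mul(Rational(59602, 174309685), Pow(2381, Rational(1, 2))), Mul(Rational(-211248, 174309685), I, Pow(37, Rational(1, 2))), Mul(Rational(32, 174309685), I, Pow(88097, Rational(1, 2)))) ≈ Add(-2.2406, Mul(-0.0073173, I))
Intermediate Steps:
Function('z')(d) = Mul(-8, Pow(Add(-77, d), Rational(1, 2)))
Mul(Add(Function('z')(-71), -29801), Pow(Add(Pow(Add(-12765, 22289), Rational(1, 2)), 13203), -1)) = Mul(Add(Mul(-8, Pow(Add(-77, -71), Rational(1, 2))), -29801), Pow(Add(Pow(Add(-12765, 22289), Rational(1, 2)), 13203), -1)) = Mul(Add(Mul(-8, Pow(-148, Rational(1, 2))), -29801), Pow(Add(Pow(9524, Rational(1, 2)), 13203), -1)) = Mul(Add(Mul(-8, Mul(2, I, Pow(37, Rational(1, 2)))), -29801), Pow(Add(Mul(2, Pow(2381, Rational(1, 2))), 13203), -1)) = Mul(Add(Mul(-16, I, Pow(37, Rational(1, 2))), -29801), Pow(Add(13203, Mul(2, Pow(2381, Rational(1, 2)))), -1)) = Mul(Add(-29801, Mul(-16, I, Pow(37, Rational(1, 2)))), Pow(Add(13203, Mul(2, Pow(2381, Rational(1, 2)))), -1)) = Mul(Pow(Add(13203, Mul(2, Pow(2381, Rational(1, 2)))), -1), Add(-29801, Mul(-16, I, Pow(37, Rational(1, 2)))))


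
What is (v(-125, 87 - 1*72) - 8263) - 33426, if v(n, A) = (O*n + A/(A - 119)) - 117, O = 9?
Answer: -4464839/104 ≈ -42931.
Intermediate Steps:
v(n, A) = -117 + 9*n + A/(-119 + A) (v(n, A) = (9*n + A/(A - 119)) - 117 = (9*n + A/(-119 + A)) - 117 = -117 + 9*n + A/(-119 + A))
(v(-125, 87 - 1*72) - 8263) - 33426 = ((13923 - 1071*(-125) - 116*(87 - 1*72) + 9*(87 - 1*72)*(-125))/(-119 + (87 - 1*72)) - 8263) - 33426 = ((13923 + 133875 - 116*(87 - 72) + 9*(87 - 72)*(-125))/(-119 + (87 - 72)) - 8263) - 33426 = ((13923 + 133875 - 116*15 + 9*15*(-125))/(-119 + 15) - 8263) - 33426 = ((13923 + 133875 - 1740 - 16875)/(-104) - 8263) - 33426 = (-1/104*129183 - 8263) - 33426 = (-129183/104 - 8263) - 33426 = -988535/104 - 33426 = -4464839/104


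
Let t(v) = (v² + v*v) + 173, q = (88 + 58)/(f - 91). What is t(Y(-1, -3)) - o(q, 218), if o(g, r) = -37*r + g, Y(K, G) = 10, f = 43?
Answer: 202609/24 ≈ 8442.0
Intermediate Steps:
q = -73/24 (q = (88 + 58)/(43 - 91) = 146/(-48) = 146*(-1/48) = -73/24 ≈ -3.0417)
o(g, r) = g - 37*r
t(v) = 173 + 2*v² (t(v) = (v² + v²) + 173 = 2*v² + 173 = 173 + 2*v²)
t(Y(-1, -3)) - o(q, 218) = (173 + 2*10²) - (-73/24 - 37*218) = (173 + 2*100) - (-73/24 - 8066) = (173 + 200) - 1*(-193657/24) = 373 + 193657/24 = 202609/24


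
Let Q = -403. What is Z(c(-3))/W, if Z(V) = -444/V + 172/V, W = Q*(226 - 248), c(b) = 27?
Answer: -136/119691 ≈ -0.0011363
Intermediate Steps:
W = 8866 (W = -403*(226 - 248) = -403*(-22) = 8866)
Z(V) = -272/V
Z(c(-3))/W = -272/27/8866 = -272*1/27*(1/8866) = -272/27*1/8866 = -136/119691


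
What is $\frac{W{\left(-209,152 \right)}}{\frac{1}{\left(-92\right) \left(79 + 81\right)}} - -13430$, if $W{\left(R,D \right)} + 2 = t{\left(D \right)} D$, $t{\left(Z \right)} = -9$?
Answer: $20179830$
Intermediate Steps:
$W{\left(R,D \right)} = -2 - 9 D$
$\frac{W{\left(-209,152 \right)}}{\frac{1}{\left(-92\right) \left(79 + 81\right)}} - -13430 = \frac{-2 - 1368}{\frac{1}{\left(-92\right) \left(79 + 81\right)}} - -13430 = \frac{-2 - 1368}{\frac{1}{\left(-92\right) 160}} + 13430 = - \frac{1370}{\frac{1}{-14720}} + 13430 = - \frac{1370}{- \frac{1}{14720}} + 13430 = \left(-1370\right) \left(-14720\right) + 13430 = 20166400 + 13430 = 20179830$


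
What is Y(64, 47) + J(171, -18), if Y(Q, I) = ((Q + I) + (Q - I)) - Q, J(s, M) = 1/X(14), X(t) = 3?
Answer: 193/3 ≈ 64.333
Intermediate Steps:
J(s, M) = ⅓ (J(s, M) = 1/3 = ⅓)
Y(Q, I) = Q (Y(Q, I) = ((I + Q) + (Q - I)) - Q = 2*Q - Q = Q)
Y(64, 47) + J(171, -18) = 64 + ⅓ = 193/3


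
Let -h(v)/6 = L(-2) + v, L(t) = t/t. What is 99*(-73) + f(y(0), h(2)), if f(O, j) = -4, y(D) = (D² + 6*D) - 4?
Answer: -7231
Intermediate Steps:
L(t) = 1
y(D) = -4 + D² + 6*D
h(v) = -6 - 6*v (h(v) = -6*(1 + v) = -6 - 6*v)
99*(-73) + f(y(0), h(2)) = 99*(-73) - 4 = -7227 - 4 = -7231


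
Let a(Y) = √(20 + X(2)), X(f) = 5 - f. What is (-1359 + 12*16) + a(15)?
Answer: -1167 + √23 ≈ -1162.2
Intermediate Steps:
a(Y) = √23 (a(Y) = √(20 + (5 - 1*2)) = √(20 + (5 - 2)) = √(20 + 3) = √23)
(-1359 + 12*16) + a(15) = (-1359 + 12*16) + √23 = (-1359 + 192) + √23 = -1167 + √23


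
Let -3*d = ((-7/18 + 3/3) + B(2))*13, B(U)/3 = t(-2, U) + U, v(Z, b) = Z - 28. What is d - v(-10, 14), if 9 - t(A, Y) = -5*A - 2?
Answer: -197/54 ≈ -3.6481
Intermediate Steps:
v(Z, b) = -28 + Z
t(A, Y) = 11 + 5*A (t(A, Y) = 9 - (-5*A - 2) = 9 - (-2 - 5*A) = 9 + (2 + 5*A) = 11 + 5*A)
B(U) = 3 + 3*U (B(U) = 3*((11 + 5*(-2)) + U) = 3*((11 - 10) + U) = 3*(1 + U) = 3 + 3*U)
d = -2249/54 (d = -((-7/18 + 3/3) + (3 + 3*2))*13/3 = -((-7*1/18 + 3*(⅓)) + (3 + 6))*13/3 = -((-7/18 + 1) + 9)*13/3 = -(11/18 + 9)*13/3 = -173*13/54 = -⅓*2249/18 = -2249/54 ≈ -41.648)
d - v(-10, 14) = -2249/54 - (-28 - 10) = -2249/54 - 1*(-38) = -2249/54 + 38 = -197/54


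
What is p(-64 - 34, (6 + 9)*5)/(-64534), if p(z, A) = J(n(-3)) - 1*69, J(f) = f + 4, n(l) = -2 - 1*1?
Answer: 34/32267 ≈ 0.0010537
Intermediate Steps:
n(l) = -3 (n(l) = -2 - 1 = -3)
J(f) = 4 + f
p(z, A) = -68 (p(z, A) = (4 - 3) - 1*69 = 1 - 69 = -68)
p(-64 - 34, (6 + 9)*5)/(-64534) = -68/(-64534) = -68*(-1/64534) = 34/32267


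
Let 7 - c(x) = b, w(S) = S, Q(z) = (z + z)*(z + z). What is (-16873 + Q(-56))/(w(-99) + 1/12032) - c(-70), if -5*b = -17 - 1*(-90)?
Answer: 131786604/5955835 ≈ 22.127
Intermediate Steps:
Q(z) = 4*z**2 (Q(z) = (2*z)*(2*z) = 4*z**2)
b = -73/5 (b = -(-17 - 1*(-90))/5 = -(-17 + 90)/5 = -1/5*73 = -73/5 ≈ -14.600)
c(x) = 108/5 (c(x) = 7 - 1*(-73/5) = 7 + 73/5 = 108/5)
(-16873 + Q(-56))/(w(-99) + 1/12032) - c(-70) = (-16873 + 4*(-56)**2)/(-99 + 1/12032) - 1*108/5 = (-16873 + 4*3136)/(-99 + 1/12032) - 108/5 = (-16873 + 12544)/(-1191167/12032) - 108/5 = -4329*(-12032/1191167) - 108/5 = 52086528/1191167 - 108/5 = 131786604/5955835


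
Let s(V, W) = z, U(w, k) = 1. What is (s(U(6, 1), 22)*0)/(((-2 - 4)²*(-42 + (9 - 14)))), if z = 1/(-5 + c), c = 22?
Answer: 0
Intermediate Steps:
z = 1/17 (z = 1/(-5 + 22) = 1/17 ≈ 0.058824)
s(V, W) = 1/17
(s(U(6, 1), 22)*0)/(((-2 - 4)²*(-42 + (9 - 14)))) = ((1/17)*0)/(((-2 - 4)²*(-42 + (9 - 14)))) = 0/(((-6)²*(-42 - 5))) = 0/((36*(-47))) = 0/(-1692) = 0*(-1/1692) = 0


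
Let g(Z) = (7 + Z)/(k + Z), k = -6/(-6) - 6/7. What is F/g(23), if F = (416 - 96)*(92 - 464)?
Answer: -642816/7 ≈ -91831.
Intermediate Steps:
k = ⅐ (k = -6*(-⅙) - 6*⅐ = 1 - 6/7 = ⅐ ≈ 0.14286)
g(Z) = (7 + Z)/(⅐ + Z)
F = -119040 (F = 320*(-372) = -119040)
F/g(23) = -119040*(1 + 7*23)/(7*(7 + 23)) = -119040/(7*30/(1 + 161)) = -119040/(7*30/162) = -119040/(7*(1/162)*30) = -119040/35/27 = -119040*27/35 = -642816/7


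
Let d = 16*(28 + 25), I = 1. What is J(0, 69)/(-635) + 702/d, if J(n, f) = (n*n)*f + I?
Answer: 222461/269240 ≈ 0.82626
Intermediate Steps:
J(n, f) = 1 + f*n² (J(n, f) = (n*n)*f + 1 = n²*f + 1 = f*n² + 1 = 1 + f*n²)
d = 848 (d = 16*53 = 848)
J(0, 69)/(-635) + 702/d = (1 + 69*0²)/(-635) + 702/848 = (1 + 69*0)*(-1/635) + 702*(1/848) = (1 + 0)*(-1/635) + 351/424 = 1*(-1/635) + 351/424 = -1/635 + 351/424 = 222461/269240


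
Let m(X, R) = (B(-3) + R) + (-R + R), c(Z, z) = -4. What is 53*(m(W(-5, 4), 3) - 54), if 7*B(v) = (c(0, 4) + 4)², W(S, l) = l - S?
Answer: -2703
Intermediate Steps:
B(v) = 0 (B(v) = (-4 + 4)²/7 = (⅐)*0² = (⅐)*0 = 0)
m(X, R) = R (m(X, R) = (0 + R) + (-R + R) = R + 0 = R)
53*(m(W(-5, 4), 3) - 54) = 53*(3 - 54) = 53*(-51) = -2703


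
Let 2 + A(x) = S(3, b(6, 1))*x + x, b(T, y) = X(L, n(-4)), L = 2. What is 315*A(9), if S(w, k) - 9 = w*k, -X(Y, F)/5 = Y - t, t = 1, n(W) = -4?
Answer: -14805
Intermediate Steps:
X(Y, F) = 5 - 5*Y (X(Y, F) = -5*(Y - 1*1) = -5*(Y - 1) = -5*(-1 + Y) = 5 - 5*Y)
b(T, y) = -5 (b(T, y) = 5 - 5*2 = 5 - 10 = -5)
S(w, k) = 9 + k*w (S(w, k) = 9 + w*k = 9 + k*w)
A(x) = -2 - 5*x (A(x) = -2 + ((9 - 5*3)*x + x) = -2 + ((9 - 15)*x + x) = -2 + (-6*x + x) = -2 - 5*x)
315*A(9) = 315*(-2 - 5*9) = 315*(-2 - 45) = 315*(-47) = -14805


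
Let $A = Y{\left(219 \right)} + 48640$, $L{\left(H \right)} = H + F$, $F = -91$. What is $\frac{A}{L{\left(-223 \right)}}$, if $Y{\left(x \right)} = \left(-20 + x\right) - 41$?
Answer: $- \frac{24399}{157} \approx -155.41$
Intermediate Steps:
$L{\left(H \right)} = -91 + H$ ($L{\left(H \right)} = H - 91 = -91 + H$)
$Y{\left(x \right)} = -61 + x$
$A = 48798$ ($A = \left(-61 + 219\right) + 48640 = 158 + 48640 = 48798$)
$\frac{A}{L{\left(-223 \right)}} = \frac{48798}{-91 - 223} = \frac{48798}{-314} = 48798 \left(- \frac{1}{314}\right) = - \frac{24399}{157}$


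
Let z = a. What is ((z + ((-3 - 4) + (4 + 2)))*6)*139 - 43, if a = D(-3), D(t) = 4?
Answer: 2459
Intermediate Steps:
a = 4
z = 4
((z + ((-3 - 4) + (4 + 2)))*6)*139 - 43 = ((4 + ((-3 - 4) + (4 + 2)))*6)*139 - 43 = ((4 + (-7 + 6))*6)*139 - 43 = ((4 - 1)*6)*139 - 43 = (3*6)*139 - 43 = 18*139 - 43 = 2502 - 43 = 2459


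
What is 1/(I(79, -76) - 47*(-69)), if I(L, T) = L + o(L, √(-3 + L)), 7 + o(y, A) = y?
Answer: 1/3394 ≈ 0.00029464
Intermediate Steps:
o(y, A) = -7 + y
I(L, T) = -7 + 2*L (I(L, T) = L + (-7 + L) = -7 + 2*L)
1/(I(79, -76) - 47*(-69)) = 1/((-7 + 2*79) - 47*(-69)) = 1/((-7 + 158) + 3243) = 1/(151 + 3243) = 1/3394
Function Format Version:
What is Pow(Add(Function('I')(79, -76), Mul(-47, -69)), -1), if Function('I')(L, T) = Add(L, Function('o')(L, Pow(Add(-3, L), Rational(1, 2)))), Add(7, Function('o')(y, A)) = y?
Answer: Rational(1, 3394) ≈ 0.00029464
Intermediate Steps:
Function('o')(y, A) = Add(-7, y)
Function('I')(L, T) = Add(-7, Mul(2, L)) (Function('I')(L, T) = Add(L, Add(-7, L)) = Add(-7, Mul(2, L)))
Pow(Add(Function('I')(79, -76), Mul(-47, -69)), -1) = Pow(Add(Add(-7, Mul(2, 79)), Mul(-47, -69)), -1) = Pow(Add(Add(-7, 158), 3243), -1) = Pow(Add(151, 3243), -1) = Pow(3394, -1) = Rational(1, 3394)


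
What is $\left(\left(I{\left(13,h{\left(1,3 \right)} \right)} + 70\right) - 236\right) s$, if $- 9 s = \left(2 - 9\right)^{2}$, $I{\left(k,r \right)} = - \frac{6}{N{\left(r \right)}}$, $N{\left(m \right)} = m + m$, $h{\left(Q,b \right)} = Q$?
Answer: $\frac{8281}{9} \approx 920.11$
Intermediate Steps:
$N{\left(m \right)} = 2 m$
$I{\left(k,r \right)} = - \frac{3}{r}$ ($I{\left(k,r \right)} = - \frac{6}{2 r} = - 6 \frac{1}{2 r} = - \frac{3}{r}$)
$s = - \frac{49}{9}$ ($s = - \frac{\left(2 - 9\right)^{2}}{9} = - \frac{\left(-7\right)^{2}}{9} = \left(- \frac{1}{9}\right) 49 = - \frac{49}{9} \approx -5.4444$)
$\left(\left(I{\left(13,h{\left(1,3 \right)} \right)} + 70\right) - 236\right) s = \left(\left(- \frac{3}{1} + 70\right) - 236\right) \left(- \frac{49}{9}\right) = \left(\left(\left(-3\right) 1 + 70\right) - 236\right) \left(- \frac{49}{9}\right) = \left(\left(-3 + 70\right) - 236\right) \left(- \frac{49}{9}\right) = \left(67 - 236\right) \left(- \frac{49}{9}\right) = \left(-169\right) \left(- \frac{49}{9}\right) = \frac{8281}{9}$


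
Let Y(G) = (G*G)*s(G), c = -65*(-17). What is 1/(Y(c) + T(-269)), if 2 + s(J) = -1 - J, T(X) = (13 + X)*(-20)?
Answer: -1/1352890580 ≈ -7.3916e-10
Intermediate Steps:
c = 1105
T(X) = -260 - 20*X
s(J) = -3 - J (s(J) = -2 + (-1 - J) = -3 - J)
Y(G) = G²*(-3 - G) (Y(G) = (G*G)*(-3 - G) = G²*(-3 - G))
1/(Y(c) + T(-269)) = 1/(1105²*(-3 - 1*1105) + (-260 - 20*(-269))) = 1/(1221025*(-3 - 1105) + (-260 + 5380)) = 1/(1221025*(-1108) + 5120) = 1/(-1352895700 + 5120) = 1/(-1352890580) = -1/1352890580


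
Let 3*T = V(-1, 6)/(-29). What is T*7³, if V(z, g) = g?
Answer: -686/29 ≈ -23.655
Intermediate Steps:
T = -2/29 (T = (6/(-29))/3 = (6*(-1/29))/3 = (⅓)*(-6/29) = -2/29 ≈ -0.068966)
T*7³ = -2/29*7³ = -2/29*343 = -686/29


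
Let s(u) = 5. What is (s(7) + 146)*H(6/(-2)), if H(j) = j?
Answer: -453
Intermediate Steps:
(s(7) + 146)*H(6/(-2)) = (5 + 146)*(6/(-2)) = 151*(6*(-1/2)) = 151*(-3) = -453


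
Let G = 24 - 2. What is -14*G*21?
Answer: -6468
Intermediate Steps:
G = 22
-14*G*21 = -14*22*21 = -308*21 = -6468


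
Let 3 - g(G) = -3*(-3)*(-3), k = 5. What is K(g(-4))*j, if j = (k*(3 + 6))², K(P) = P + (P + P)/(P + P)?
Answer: 62775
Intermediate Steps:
g(G) = 30 (g(G) = 3 - (-3*(-3))*(-3) = 3 - 9*(-3) = 3 - 1*(-27) = 3 + 27 = 30)
K(P) = 1 + P (K(P) = P + (2*P)/((2*P)) = P + (2*P)*(1/(2*P)) = P + 1 = 1 + P)
j = 2025 (j = (5*(3 + 6))² = (5*9)² = 45² = 2025)
K(g(-4))*j = (1 + 30)*2025 = 31*2025 = 62775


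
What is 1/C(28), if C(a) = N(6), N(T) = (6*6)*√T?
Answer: √6/216 ≈ 0.011340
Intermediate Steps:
N(T) = 36*√T
C(a) = 36*√6
1/C(28) = 1/(36*√6) = √6/216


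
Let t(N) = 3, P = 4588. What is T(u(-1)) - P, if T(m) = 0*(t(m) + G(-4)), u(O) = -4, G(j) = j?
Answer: -4588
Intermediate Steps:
T(m) = 0 (T(m) = 0*(3 - 4) = 0*(-1) = 0)
T(u(-1)) - P = 0 - 1*4588 = 0 - 4588 = -4588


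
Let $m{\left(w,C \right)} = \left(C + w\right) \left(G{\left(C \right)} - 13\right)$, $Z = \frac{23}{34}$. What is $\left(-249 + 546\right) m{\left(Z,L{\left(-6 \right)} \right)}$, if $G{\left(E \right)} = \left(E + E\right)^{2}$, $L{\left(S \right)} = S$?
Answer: $- \frac{7042167}{34} \approx -2.0712 \cdot 10^{5}$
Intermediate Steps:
$G{\left(E \right)} = 4 E^{2}$ ($G{\left(E \right)} = \left(2 E\right)^{2} = 4 E^{2}$)
$Z = \frac{23}{34}$ ($Z = 23 \cdot \frac{1}{34} = \frac{23}{34} \approx 0.67647$)
$m{\left(w,C \right)} = \left(-13 + 4 C^{2}\right) \left(C + w\right)$ ($m{\left(w,C \right)} = \left(C + w\right) \left(4 C^{2} - 13\right) = \left(C + w\right) \left(-13 + 4 C^{2}\right) = \left(-13 + 4 C^{2}\right) \left(C + w\right)$)
$\left(-249 + 546\right) m{\left(Z,L{\left(-6 \right)} \right)} = \left(-249 + 546\right) \left(\left(-13\right) \left(-6\right) - \frac{299}{34} + 4 \left(-6\right)^{3} + 4 \cdot \frac{23}{34} \left(-6\right)^{2}\right) = 297 \left(78 - \frac{299}{34} + 4 \left(-216\right) + 4 \cdot \frac{23}{34} \cdot 36\right) = 297 \left(78 - \frac{299}{34} - 864 + \frac{1656}{17}\right) = 297 \left(- \frac{23711}{34}\right) = - \frac{7042167}{34}$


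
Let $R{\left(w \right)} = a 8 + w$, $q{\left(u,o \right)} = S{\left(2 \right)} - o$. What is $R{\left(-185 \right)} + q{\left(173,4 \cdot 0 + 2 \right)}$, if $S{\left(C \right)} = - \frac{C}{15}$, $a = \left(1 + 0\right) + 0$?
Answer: $- \frac{2687}{15} \approx -179.13$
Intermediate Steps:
$a = 1$ ($a = 1 + 0 = 1$)
$S{\left(C \right)} = - \frac{C}{15}$
$q{\left(u,o \right)} = - \frac{2}{15} - o$ ($q{\left(u,o \right)} = \left(- \frac{1}{15}\right) 2 - o = - \frac{2}{15} - o$)
$R{\left(w \right)} = 8 + w$ ($R{\left(w \right)} = 1 \cdot 8 + w = 8 + w$)
$R{\left(-185 \right)} + q{\left(173,4 \cdot 0 + 2 \right)} = \left(8 - 185\right) - \left(\frac{32}{15} + 0\right) = -177 - \frac{32}{15} = - \frac{2687}{15}$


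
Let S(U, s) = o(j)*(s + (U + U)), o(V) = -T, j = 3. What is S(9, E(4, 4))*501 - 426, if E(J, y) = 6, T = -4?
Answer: 47670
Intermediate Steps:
o(V) = 4 (o(V) = -1*(-4) = 4)
S(U, s) = 4*s + 8*U (S(U, s) = 4*(s + (U + U)) = 4*(s + 2*U) = 4*s + 8*U)
S(9, E(4, 4))*501 - 426 = (4*6 + 8*9)*501 - 426 = (24 + 72)*501 - 426 = 96*501 - 426 = 48096 - 426 = 47670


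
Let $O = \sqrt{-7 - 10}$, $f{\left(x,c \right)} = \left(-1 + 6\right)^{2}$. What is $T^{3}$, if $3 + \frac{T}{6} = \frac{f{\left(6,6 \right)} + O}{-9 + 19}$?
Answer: $\frac{702}{25} + \frac{1566 i \sqrt{17}}{125} \approx 28.08 + 51.654 i$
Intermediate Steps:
$f{\left(x,c \right)} = 25$ ($f{\left(x,c \right)} = 5^{2} = 25$)
$O = i \sqrt{17}$ ($O = \sqrt{-17} = i \sqrt{17} \approx 4.1231 i$)
$T = -3 + \frac{3 i \sqrt{17}}{5}$ ($T = -18 + 6 \frac{25 + i \sqrt{17}}{-9 + 19} = -18 + 6 \frac{25 + i \sqrt{17}}{10} = -18 + 6 \left(25 + i \sqrt{17}\right) \frac{1}{10} = -18 + 6 \left(\frac{5}{2} + \frac{i \sqrt{17}}{10}\right) = -18 + \left(15 + \frac{3 i \sqrt{17}}{5}\right) = -3 + \frac{3 i \sqrt{17}}{5} \approx -3.0 + 2.4739 i$)
$T^{3} = \left(-3 + \frac{3 i \sqrt{17}}{5}\right)^{3}$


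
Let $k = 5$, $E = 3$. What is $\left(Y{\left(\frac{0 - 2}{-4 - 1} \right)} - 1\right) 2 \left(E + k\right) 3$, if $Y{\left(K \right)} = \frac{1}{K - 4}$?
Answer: $- \frac{184}{3} \approx -61.333$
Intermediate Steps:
$Y{\left(K \right)} = \frac{1}{-4 + K}$
$\left(Y{\left(\frac{0 - 2}{-4 - 1} \right)} - 1\right) 2 \left(E + k\right) 3 = \left(\frac{1}{-4 + \frac{0 - 2}{-4 - 1}} - 1\right) 2 \left(3 + 5\right) 3 = \left(\frac{1}{-4 - \frac{2}{-5}} - 1\right) 2 \cdot 8 \cdot 3 = \left(\frac{1}{-4 - - \frac{2}{5}} - 1\right) 16 \cdot 3 = \left(\frac{1}{-4 + \frac{2}{5}} - 1\right) 16 \cdot 3 = \left(\frac{1}{- \frac{18}{5}} - 1\right) 16 \cdot 3 = \left(- \frac{5}{18} - 1\right) 16 \cdot 3 = \left(- \frac{23}{18}\right) 16 \cdot 3 = \left(- \frac{184}{9}\right) 3 = - \frac{184}{3}$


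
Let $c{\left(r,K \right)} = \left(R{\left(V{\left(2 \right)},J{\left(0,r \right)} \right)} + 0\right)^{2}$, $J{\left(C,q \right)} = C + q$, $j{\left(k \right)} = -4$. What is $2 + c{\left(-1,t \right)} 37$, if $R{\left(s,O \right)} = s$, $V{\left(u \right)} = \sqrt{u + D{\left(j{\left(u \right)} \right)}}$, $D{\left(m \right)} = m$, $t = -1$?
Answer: $-72$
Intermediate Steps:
$V{\left(u \right)} = \sqrt{-4 + u}$ ($V{\left(u \right)} = \sqrt{u - 4} = \sqrt{-4 + u}$)
$c{\left(r,K \right)} = -2$ ($c{\left(r,K \right)} = \left(\sqrt{-4 + 2} + 0\right)^{2} = \left(\sqrt{-2} + 0\right)^{2} = \left(i \sqrt{2} + 0\right)^{2} = \left(i \sqrt{2}\right)^{2} = -2$)
$2 + c{\left(-1,t \right)} 37 = 2 - 74 = -72$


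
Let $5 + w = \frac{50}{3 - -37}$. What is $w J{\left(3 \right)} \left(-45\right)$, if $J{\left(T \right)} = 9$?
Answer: $\frac{6075}{4} \approx 1518.8$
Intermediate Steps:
$w = - \frac{15}{4}$ ($w = -5 + \frac{50}{3 - -37} = -5 + \frac{50}{3 + 37} = -5 + \frac{50}{40} = -5 + 50 \cdot \frac{1}{40} = -5 + \frac{5}{4} = - \frac{15}{4} \approx -3.75$)
$w J{\left(3 \right)} \left(-45\right) = \left(- \frac{15}{4}\right) 9 \left(-45\right) = \left(- \frac{135}{4}\right) \left(-45\right) = \frac{6075}{4}$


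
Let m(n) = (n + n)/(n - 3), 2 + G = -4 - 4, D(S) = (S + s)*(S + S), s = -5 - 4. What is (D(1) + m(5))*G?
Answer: 110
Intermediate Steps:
s = -9
D(S) = 2*S*(-9 + S) (D(S) = (S - 9)*(S + S) = (-9 + S)*(2*S) = 2*S*(-9 + S))
G = -10 (G = -2 + (-4 - 4) = -2 - 8 = -10)
m(n) = 2*n/(-3 + n) (m(n) = (2*n)/(-3 + n) = 2*n/(-3 + n))
(D(1) + m(5))*G = (2*1*(-9 + 1) + 2*5/(-3 + 5))*(-10) = (2*1*(-8) + 2*5/2)*(-10) = (-16 + 2*5*(1/2))*(-10) = (-16 + 5)*(-10) = -11*(-10) = 110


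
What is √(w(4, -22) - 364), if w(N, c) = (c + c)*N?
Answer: 6*I*√15 ≈ 23.238*I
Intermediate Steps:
w(N, c) = 2*N*c (w(N, c) = (2*c)*N = 2*N*c)
√(w(4, -22) - 364) = √(2*4*(-22) - 364) = √(-176 - 364) = √(-540) = 6*I*√15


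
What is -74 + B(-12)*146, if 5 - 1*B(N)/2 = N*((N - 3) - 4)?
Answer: -65190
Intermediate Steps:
B(N) = 10 - 2*N*(-7 + N) (B(N) = 10 - 2*N*((N - 3) - 4) = 10 - 2*N*((-3 + N) - 4) = 10 - 2*N*(-7 + N))
-74 + B(-12)*146 = -74 + (10 - 2*(-12)² + 14*(-12))*146 = -74 + (10 - 2*144 - 168)*146 = -74 + (10 - 288 - 168)*146 = -74 - 446*146 = -74 - 65116 = -65190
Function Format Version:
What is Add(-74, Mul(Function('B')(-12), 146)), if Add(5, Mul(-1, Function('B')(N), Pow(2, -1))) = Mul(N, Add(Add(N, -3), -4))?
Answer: -65190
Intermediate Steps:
Function('B')(N) = Add(10, Mul(-2, N, Add(-7, N))) (Function('B')(N) = Add(10, Mul(-2, Mul(N, Add(Add(N, -3), -4)))) = Add(10, Mul(-2, Mul(N, Add(Add(-3, N), -4)))) = Add(10, Mul(-2, Mul(N, Add(-7, N)))) = Add(10, Mul(-2, N, Add(-7, N))))
Add(-74, Mul(Function('B')(-12), 146)) = Add(-74, Mul(Add(10, Mul(-2, Pow(-12, 2)), Mul(14, -12)), 146)) = Add(-74, Mul(Add(10, Mul(-2, 144), -168), 146)) = Add(-74, Mul(Add(10, -288, -168), 146)) = Add(-74, Mul(-446, 146)) = Add(-74, -65116) = -65190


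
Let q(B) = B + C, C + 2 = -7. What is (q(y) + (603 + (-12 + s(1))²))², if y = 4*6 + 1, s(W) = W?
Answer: 547600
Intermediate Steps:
C = -9 (C = -2 - 7 = -9)
y = 25 (y = 24 + 1 = 25)
q(B) = -9 + B (q(B) = B - 9 = -9 + B)
(q(y) + (603 + (-12 + s(1))²))² = ((-9 + 25) + (603 + (-12 + 1)²))² = (16 + (603 + (-11)²))² = (16 + (603 + 121))² = (16 + 724)² = 740² = 547600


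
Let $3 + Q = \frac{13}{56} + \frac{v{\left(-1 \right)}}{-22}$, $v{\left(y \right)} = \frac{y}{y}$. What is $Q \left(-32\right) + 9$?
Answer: $\frac{7625}{77} \approx 99.026$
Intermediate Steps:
$v{\left(y \right)} = 1$
$Q = - \frac{1733}{616}$ ($Q = -3 + \left(\frac{13}{56} + 1 \frac{1}{-22}\right) = -3 + \left(13 \cdot \frac{1}{56} + 1 \left(- \frac{1}{22}\right)\right) = -3 + \left(\frac{13}{56} - \frac{1}{22}\right) = -3 + \frac{115}{616} = - \frac{1733}{616} \approx -2.8133$)
$Q \left(-32\right) + 9 = \left(- \frac{1733}{616}\right) \left(-32\right) + 9 = \frac{6932}{77} + 9 = \frac{7625}{77}$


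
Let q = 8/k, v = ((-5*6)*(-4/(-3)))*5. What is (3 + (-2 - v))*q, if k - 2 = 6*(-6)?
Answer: -804/17 ≈ -47.294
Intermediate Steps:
v = -200 (v = -(-120)*(-1)/3*5 = -30*4/3*5 = -40*5 = -200)
k = -34 (k = 2 + 6*(-6) = 2 - 36 = -34)
q = -4/17 (q = 8/(-34) = 8*(-1/34) = -4/17 ≈ -0.23529)
(3 + (-2 - v))*q = (3 + (-2 - 1*(-200)))*(-4/17) = (3 + (-2 + 200))*(-4/17) = (3 + 198)*(-4/17) = 201*(-4/17) = -804/17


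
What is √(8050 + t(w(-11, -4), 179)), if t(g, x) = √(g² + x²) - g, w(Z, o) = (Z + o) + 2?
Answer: √(8063 + √32210) ≈ 90.788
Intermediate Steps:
w(Z, o) = 2 + Z + o
√(8050 + t(w(-11, -4), 179)) = √(8050 + (√((2 - 11 - 4)² + 179²) - (2 - 11 - 4))) = √(8050 + (√((-13)² + 32041) - 1*(-13))) = √(8050 + (√(169 + 32041) + 13)) = √(8050 + (√32210 + 13)) = √(8050 + (13 + √32210)) = √(8063 + √32210)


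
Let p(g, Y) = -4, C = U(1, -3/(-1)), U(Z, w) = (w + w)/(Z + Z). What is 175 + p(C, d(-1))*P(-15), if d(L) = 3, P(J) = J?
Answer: 235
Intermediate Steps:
U(Z, w) = w/Z (U(Z, w) = (2*w)/((2*Z)) = (2*w)*(1/(2*Z)) = w/Z)
C = 3 (C = -3/(-1)/1 = -3*(-1)*1 = 3*1 = 3)
175 + p(C, d(-1))*P(-15) = 175 - 4*(-15) = 175 + 60 = 235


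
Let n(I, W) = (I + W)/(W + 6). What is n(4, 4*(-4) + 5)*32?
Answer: 224/5 ≈ 44.800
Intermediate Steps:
n(I, W) = (I + W)/(6 + W)
n(4, 4*(-4) + 5)*32 = ((4 + (4*(-4) + 5))/(6 + (4*(-4) + 5)))*32 = ((4 + (-16 + 5))/(6 + (-16 + 5)))*32 = ((4 - 11)/(6 - 11))*32 = (-7/(-5))*32 = -⅕*(-7)*32 = (7/5)*32 = 224/5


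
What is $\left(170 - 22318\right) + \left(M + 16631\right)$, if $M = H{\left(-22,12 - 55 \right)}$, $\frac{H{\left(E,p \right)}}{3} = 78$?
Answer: $-5283$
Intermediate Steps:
$H{\left(E,p \right)} = 234$ ($H{\left(E,p \right)} = 3 \cdot 78 = 234$)
$M = 234$
$\left(170 - 22318\right) + \left(M + 16631\right) = \left(170 - 22318\right) + \left(234 + 16631\right) = -22148 + 16865 = -5283$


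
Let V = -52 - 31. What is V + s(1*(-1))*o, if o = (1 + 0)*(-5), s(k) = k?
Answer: -78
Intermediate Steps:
o = -5 (o = 1*(-5) = -5)
V = -83
V + s(1*(-1))*o = -83 + (1*(-1))*(-5) = -83 - 1*(-5) = -83 + 5 = -78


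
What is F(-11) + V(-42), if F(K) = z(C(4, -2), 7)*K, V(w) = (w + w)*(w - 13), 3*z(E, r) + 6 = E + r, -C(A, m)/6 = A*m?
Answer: 13321/3 ≈ 4440.3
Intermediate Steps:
C(A, m) = -6*A*m
z(E, r) = -2 + E/3 + r/3 (z(E, r) = -2 + (E + r)/3 = -2 + (E/3 + r/3) = -2 + E/3 + r/3)
V(w) = 2*w*(-13 + w) (V(w) = (2*w)*(-13 + w) = 2*w*(-13 + w))
F(K) = 49*K/3 (F(K) = (-2 + (-6*4*(-2))/3 + (⅓)*7)*K = (-2 + (⅓)*48 + 7/3)*K = (-2 + 16 + 7/3)*K = 49*K/3)
F(-11) + V(-42) = (49/3)*(-11) + 2*(-42)*(-13 - 42) = -539/3 + 2*(-42)*(-55) = -539/3 + 4620 = 13321/3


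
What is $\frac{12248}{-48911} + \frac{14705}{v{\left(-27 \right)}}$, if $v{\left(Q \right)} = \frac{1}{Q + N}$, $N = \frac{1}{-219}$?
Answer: $- \frac{4253565894382}{10711509} \approx -3.971 \cdot 10^{5}$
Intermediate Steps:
$N = - \frac{1}{219} \approx -0.0045662$
$v{\left(Q \right)} = \frac{1}{- \frac{1}{219} + Q}$ ($v{\left(Q \right)} = \frac{1}{Q - \frac{1}{219}} = \frac{1}{- \frac{1}{219} + Q}$)
$\frac{12248}{-48911} + \frac{14705}{v{\left(-27 \right)}} = \frac{12248}{-48911} + \frac{14705}{219 \frac{1}{-1 + 219 \left(-27\right)}} = 12248 \left(- \frac{1}{48911}\right) + \frac{14705}{219 \frac{1}{-1 - 5913}} = - \frac{12248}{48911} + \frac{14705}{219 \frac{1}{-5914}} = - \frac{12248}{48911} + \frac{14705}{219 \left(- \frac{1}{5914}\right)} = - \frac{12248}{48911} + \frac{14705}{- \frac{219}{5914}} = - \frac{12248}{48911} + 14705 \left(- \frac{5914}{219}\right) = - \frac{12248}{48911} - \frac{86965370}{219} = - \frac{4253565894382}{10711509}$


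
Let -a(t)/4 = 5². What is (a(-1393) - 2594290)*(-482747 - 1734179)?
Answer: 5751570645140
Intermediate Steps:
a(t) = -100 (a(t) = -4*5² = -4*25 = -100)
(a(-1393) - 2594290)*(-482747 - 1734179) = (-100 - 2594290)*(-482747 - 1734179) = -2594390*(-2216926) = 5751570645140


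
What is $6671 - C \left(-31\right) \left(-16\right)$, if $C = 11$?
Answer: $1215$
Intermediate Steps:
$6671 - C \left(-31\right) \left(-16\right) = 6671 - 11 \left(-31\right) \left(-16\right) = 6671 - \left(-341\right) \left(-16\right) = 6671 - 5456 = 1215$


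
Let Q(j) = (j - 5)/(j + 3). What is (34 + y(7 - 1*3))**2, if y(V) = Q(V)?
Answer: 56169/49 ≈ 1146.3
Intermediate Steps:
Q(j) = (-5 + j)/(3 + j)
y(V) = (-5 + V)/(3 + V)
(34 + y(7 - 1*3))**2 = (34 + (-5 + (7 - 1*3))/(3 + (7 - 1*3)))**2 = (34 + (-5 + (7 - 3))/(3 + (7 - 3)))**2 = (34 + (-5 + 4)/(3 + 4))**2 = (34 - 1/7)**2 = (237/7)**2 = 56169/49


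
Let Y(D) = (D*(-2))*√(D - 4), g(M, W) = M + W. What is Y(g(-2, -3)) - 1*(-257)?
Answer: 257 + 30*I ≈ 257.0 + 30.0*I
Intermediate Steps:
Y(D) = -2*D*√(-4 + D) (Y(D) = (-2*D)*√(-4 + D) = -2*D*√(-4 + D))
Y(g(-2, -3)) - 1*(-257) = -2*(-2 - 3)*√(-4 + (-2 - 3)) - 1*(-257) = -2*(-5)*√(-4 - 5) + 257 = -2*(-5)*√(-9) + 257 = -2*(-5)*3*I + 257 = 30*I + 257 = 257 + 30*I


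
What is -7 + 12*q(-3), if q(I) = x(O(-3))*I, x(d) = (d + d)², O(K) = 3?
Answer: -1303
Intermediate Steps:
x(d) = 4*d² (x(d) = (2*d)² = 4*d²)
q(I) = 36*I (q(I) = (4*3²)*I = (4*9)*I = 36*I)
-7 + 12*q(-3) = -7 + 12*(36*(-3)) = -7 + 12*(-108) = -7 - 1296 = -1303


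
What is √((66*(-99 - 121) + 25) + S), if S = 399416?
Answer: 3*√42769 ≈ 620.42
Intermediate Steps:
√((66*(-99 - 121) + 25) + S) = √((66*(-99 - 121) + 25) + 399416) = √((66*(-220) + 25) + 399416) = √((-14520 + 25) + 399416) = √(-14495 + 399416) = √384921 = 3*√42769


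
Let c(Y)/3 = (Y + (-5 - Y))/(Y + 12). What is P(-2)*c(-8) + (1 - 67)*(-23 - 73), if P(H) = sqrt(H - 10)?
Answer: 6336 - 15*I*sqrt(3)/2 ≈ 6336.0 - 12.99*I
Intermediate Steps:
P(H) = sqrt(-10 + H)
c(Y) = -15/(12 + Y) (c(Y) = 3*((Y + (-5 - Y))/(Y + 12)) = 3*(-5/(12 + Y)) = -15/(12 + Y))
P(-2)*c(-8) + (1 - 67)*(-23 - 73) = sqrt(-10 - 2)*(-15/(12 - 8)) + (1 - 67)*(-23 - 73) = sqrt(-12)*(-15/4) - 66*(-96) = (2*I*sqrt(3))*(-15*1/4) + 6336 = (2*I*sqrt(3))*(-15/4) + 6336 = -15*I*sqrt(3)/2 + 6336 = 6336 - 15*I*sqrt(3)/2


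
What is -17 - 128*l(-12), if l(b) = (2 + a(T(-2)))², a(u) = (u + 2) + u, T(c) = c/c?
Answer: -4625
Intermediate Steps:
T(c) = 1
a(u) = 2 + 2*u (a(u) = (2 + u) + u = 2 + 2*u)
l(b) = 36 (l(b) = (2 + (2 + 2*1))² = (2 + (2 + 2))² = (2 + 4)² = 6² = 36)
-17 - 128*l(-12) = -17 - 128*36 = -17 - 4608 = -4625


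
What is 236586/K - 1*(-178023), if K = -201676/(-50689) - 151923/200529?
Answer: 2744489166988659/10913687219 ≈ 2.5147e+5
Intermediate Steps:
K = 10913687219/3388204827 (K = -201676*(-1/50689) - 151923*1/200529 = 201676/50689 - 50641/66843 = 10913687219/3388204827 ≈ 3.2211)
236586/K - 1*(-178023) = 236586/(10913687219/3388204827) - 1*(-178023) = 236586*(3388204827/10913687219) + 178023 = 801601827200622/10913687219 + 178023 = 2744489166988659/10913687219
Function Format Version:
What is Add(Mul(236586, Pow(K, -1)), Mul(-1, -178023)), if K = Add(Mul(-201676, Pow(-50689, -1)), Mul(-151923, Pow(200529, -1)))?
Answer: Rational(2744489166988659, 10913687219) ≈ 2.5147e+5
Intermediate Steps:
K = Rational(10913687219, 3388204827) (K = Add(Mul(-201676, Rational(-1, 50689)), Mul(-151923, Rational(1, 200529))) = Add(Rational(201676, 50689), Rational(-50641, 66843)) = Rational(10913687219, 3388204827) ≈ 3.2211)
Add(Mul(236586, Pow(K, -1)), Mul(-1, -178023)) = Add(Mul(236586, Pow(Rational(10913687219, 3388204827), -1)), Mul(-1, -178023)) = Add(Mul(236586, Rational(3388204827, 10913687219)), 178023) = Add(Rational(801601827200622, 10913687219), 178023) = Rational(2744489166988659, 10913687219)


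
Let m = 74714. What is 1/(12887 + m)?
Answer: 1/87601 ≈ 1.1415e-5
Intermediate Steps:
1/(12887 + m) = 1/(12887 + 74714) = 1/87601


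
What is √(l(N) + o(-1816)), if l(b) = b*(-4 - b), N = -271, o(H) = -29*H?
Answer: I*√19693 ≈ 140.33*I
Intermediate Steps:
√(l(N) + o(-1816)) = √(-1*(-271)*(4 - 271) - 29*(-1816)) = √(-1*(-271)*(-267) + 52664) = √(-72357 + 52664) = √(-19693) = I*√19693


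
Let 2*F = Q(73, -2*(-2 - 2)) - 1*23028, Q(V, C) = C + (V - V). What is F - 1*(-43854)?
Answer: 32344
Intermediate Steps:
Q(V, C) = C (Q(V, C) = C + 0 = C)
F = -11510 (F = (-2*(-2 - 2) - 1*23028)/2 = (-2*(-4) - 23028)/2 = (8 - 23028)/2 = (½)*(-23020) = -11510)
F - 1*(-43854) = -11510 - 1*(-43854) = -11510 + 43854 = 32344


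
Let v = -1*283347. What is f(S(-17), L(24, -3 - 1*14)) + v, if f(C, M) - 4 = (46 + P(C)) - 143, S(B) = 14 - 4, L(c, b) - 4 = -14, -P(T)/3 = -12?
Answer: -283404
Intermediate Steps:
v = -283347
P(T) = 36 (P(T) = -3*(-12) = 36)
L(c, b) = -10 (L(c, b) = 4 - 14 = -10)
S(B) = 10
f(C, M) = -57 (f(C, M) = 4 + ((46 + 36) - 143) = 4 + (82 - 143) = 4 - 61 = -57)
f(S(-17), L(24, -3 - 1*14)) + v = -57 - 283347 = -283404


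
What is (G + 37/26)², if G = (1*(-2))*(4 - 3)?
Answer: 225/676 ≈ 0.33284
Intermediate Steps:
G = -2 (G = -2*1 = -2)
(G + 37/26)² = (-2 + 37/26)² = (-15/26)² = 225/676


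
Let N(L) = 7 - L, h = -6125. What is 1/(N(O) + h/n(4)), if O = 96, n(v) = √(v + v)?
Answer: 712/37452257 - 12250*√2/37452257 ≈ -0.00044355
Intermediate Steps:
n(v) = √2*√v (n(v) = √(2*v) = √2*√v)
1/(N(O) + h/n(4)) = 1/((7 - 1*96) - 6125*√2/4) = 1/((7 - 96) - 6125*√2/4) = 1/(-89 - 6125*√2/4)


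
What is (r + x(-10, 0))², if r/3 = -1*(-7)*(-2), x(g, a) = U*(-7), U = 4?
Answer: 4900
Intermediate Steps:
x(g, a) = -28 (x(g, a) = 4*(-7) = -28)
r = -42 (r = 3*(-1*(-7)*(-2)) = 3*(7*(-2)) = 3*(-14) = -42)
(r + x(-10, 0))² = (-42 - 28)² = (-70)² = 4900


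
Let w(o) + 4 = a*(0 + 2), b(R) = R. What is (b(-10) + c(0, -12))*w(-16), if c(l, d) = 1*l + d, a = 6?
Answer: -176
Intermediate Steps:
w(o) = 8 (w(o) = -4 + 6*(0 + 2) = -4 + 6*2 = -4 + 12 = 8)
c(l, d) = d + l (c(l, d) = l + d = d + l)
(b(-10) + c(0, -12))*w(-16) = (-10 + (-12 + 0))*8 = (-10 - 12)*8 = -22*8 = -176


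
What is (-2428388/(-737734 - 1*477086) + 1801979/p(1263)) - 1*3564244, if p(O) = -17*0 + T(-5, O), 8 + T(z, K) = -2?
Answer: -454882048057/121482 ≈ -3.7444e+6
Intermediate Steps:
T(z, K) = -10 (T(z, K) = -8 - 2 = -10)
p(O) = -10 (p(O) = -17*0 - 10 = 0 - 10 = -10)
(-2428388/(-737734 - 1*477086) + 1801979/p(1263)) - 1*3564244 = (-2428388/(-737734 - 1*477086) + 1801979/(-10)) - 1*3564244 = (-2428388/(-737734 - 477086) + 1801979*(-1/10)) - 3564244 = (-2428388/(-1214820) - 1801979/10) - 3564244 = (-2428388*(-1/1214820) - 1801979/10) - 3564244 = (607097/303705 - 1801979/10) - 3564244 = -21890558449/121482 - 3564244 = -454882048057/121482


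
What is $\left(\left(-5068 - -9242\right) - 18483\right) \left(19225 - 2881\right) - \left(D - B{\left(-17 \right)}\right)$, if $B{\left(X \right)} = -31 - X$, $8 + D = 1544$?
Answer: $-233867846$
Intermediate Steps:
$D = 1536$ ($D = -8 + 1544 = 1536$)
$\left(\left(-5068 - -9242\right) - 18483\right) \left(19225 - 2881\right) - \left(D - B{\left(-17 \right)}\right) = \left(\left(-5068 - -9242\right) - 18483\right) \left(19225 - 2881\right) - 1550 = \left(\left(-5068 + 9242\right) - 18483\right) 16344 + \left(\left(-31 + 17\right) - 1536\right) = \left(4174 - 18483\right) 16344 - 1550 = \left(-14309\right) 16344 - 1550 = -233866296 - 1550 = -233867846$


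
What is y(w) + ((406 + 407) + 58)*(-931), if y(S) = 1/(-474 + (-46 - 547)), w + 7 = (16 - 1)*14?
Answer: -865231368/1067 ≈ -8.1090e+5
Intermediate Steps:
w = 203 (w = -7 + (16 - 1)*14 = -7 + 15*14 = -7 + 210 = 203)
y(S) = -1/1067 (y(S) = 1/(-474 - 593) = 1/(-1067) = -1/1067)
y(w) + ((406 + 407) + 58)*(-931) = -1/1067 + ((406 + 407) + 58)*(-931) = -1/1067 + (813 + 58)*(-931) = -1/1067 + 871*(-931) = -1/1067 - 810901 = -865231368/1067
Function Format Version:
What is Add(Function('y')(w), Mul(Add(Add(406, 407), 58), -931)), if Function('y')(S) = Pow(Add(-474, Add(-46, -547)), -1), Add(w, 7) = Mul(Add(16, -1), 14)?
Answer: Rational(-865231368, 1067) ≈ -8.1090e+5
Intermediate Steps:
w = 203 (w = Add(-7, Mul(Add(16, -1), 14)) = Add(-7, Mul(15, 14)) = Add(-7, 210) = 203)
Function('y')(S) = Rational(-1, 1067) (Function('y')(S) = Pow(Add(-474, -593), -1) = Pow(-1067, -1) = Rational(-1, 1067))
Add(Function('y')(w), Mul(Add(Add(406, 407), 58), -931)) = Add(Rational(-1, 1067), Mul(Add(Add(406, 407), 58), -931)) = Add(Rational(-1, 1067), Mul(Add(813, 58), -931)) = Add(Rational(-1, 1067), Mul(871, -931)) = Add(Rational(-1, 1067), -810901) = Rational(-865231368, 1067)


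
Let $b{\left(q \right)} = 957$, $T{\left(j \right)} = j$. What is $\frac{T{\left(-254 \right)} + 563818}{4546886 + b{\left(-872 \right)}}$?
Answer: $\frac{563564}{4547843} \approx 0.12392$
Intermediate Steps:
$\frac{T{\left(-254 \right)} + 563818}{4546886 + b{\left(-872 \right)}} = \frac{-254 + 563818}{4546886 + 957} = \frac{563564}{4547843}$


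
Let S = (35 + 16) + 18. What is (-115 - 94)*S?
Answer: -14421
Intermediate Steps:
S = 69 (S = 51 + 18 = 69)
(-115 - 94)*S = (-115 - 94)*69 = -209*69 = -14421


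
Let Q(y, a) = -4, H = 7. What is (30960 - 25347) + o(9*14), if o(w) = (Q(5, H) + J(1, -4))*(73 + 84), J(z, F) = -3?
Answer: 4514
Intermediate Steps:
o(w) = -1099 (o(w) = (-4 - 3)*(73 + 84) = -7*157 = -1099)
(30960 - 25347) + o(9*14) = (30960 - 25347) - 1099 = 5613 - 1099 = 4514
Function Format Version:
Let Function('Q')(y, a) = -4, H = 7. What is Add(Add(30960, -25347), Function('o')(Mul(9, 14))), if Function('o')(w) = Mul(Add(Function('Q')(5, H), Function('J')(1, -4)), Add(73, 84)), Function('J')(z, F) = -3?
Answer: 4514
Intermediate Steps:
Function('o')(w) = -1099 (Function('o')(w) = Mul(Add(-4, -3), Add(73, 84)) = Mul(-7, 157) = -1099)
Add(Add(30960, -25347), Function('o')(Mul(9, 14))) = Add(Add(30960, -25347), -1099) = Add(5613, -1099) = 4514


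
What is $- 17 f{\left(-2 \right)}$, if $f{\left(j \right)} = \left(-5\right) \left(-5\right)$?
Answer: $-425$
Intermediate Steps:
$f{\left(j \right)} = 25$
$- 17 f{\left(-2 \right)} = \left(-17\right) 25 = -425$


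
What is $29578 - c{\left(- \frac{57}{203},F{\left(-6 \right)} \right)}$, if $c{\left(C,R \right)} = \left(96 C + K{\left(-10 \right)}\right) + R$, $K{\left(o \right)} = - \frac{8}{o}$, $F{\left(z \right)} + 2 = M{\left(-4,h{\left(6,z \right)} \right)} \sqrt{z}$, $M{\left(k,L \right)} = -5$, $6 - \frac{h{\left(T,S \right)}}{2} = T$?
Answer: $\frac{30050248}{1015} + 5 i \sqrt{6} \approx 29606.0 + 12.247 i$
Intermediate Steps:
$h{\left(T,S \right)} = 12 - 2 T$
$F{\left(z \right)} = -2 - 5 \sqrt{z}$
$c{\left(C,R \right)} = \frac{4}{5} + R + 96 C$ ($c{\left(C,R \right)} = \left(96 C - \frac{8}{-10}\right) + R = \left(96 C - - \frac{4}{5}\right) + R = \left(96 C + \frac{4}{5}\right) + R = \left(\frac{4}{5} + 96 C\right) + R = \frac{4}{5} + R + 96 C$)
$29578 - c{\left(- \frac{57}{203},F{\left(-6 \right)} \right)} = 29578 - \left(\frac{4}{5} - \left(2 + 5 \sqrt{-6}\right) + 96 \left(- \frac{57}{203}\right)\right) = 29578 - \left(\frac{4}{5} - \left(2 + 5 i \sqrt{6}\right) + 96 \left(\left(-57\right) \frac{1}{203}\right)\right) = 29578 - \left(\frac{4}{5} - \left(2 + 5 i \sqrt{6}\right) + 96 \left(- \frac{57}{203}\right)\right) = 29578 - \left(\frac{4}{5} - \left(2 + 5 i \sqrt{6}\right) - \frac{5472}{203}\right) = 29578 - \left(- \frac{28578}{1015} - 5 i \sqrt{6}\right) = 29578 + \left(\frac{28578}{1015} + 5 i \sqrt{6}\right) = \frac{30050248}{1015} + 5 i \sqrt{6}$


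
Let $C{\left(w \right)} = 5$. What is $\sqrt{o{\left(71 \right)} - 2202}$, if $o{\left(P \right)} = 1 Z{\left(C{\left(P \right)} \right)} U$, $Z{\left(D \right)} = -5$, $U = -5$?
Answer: $i \sqrt{2177} \approx 46.658 i$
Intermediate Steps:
$o{\left(P \right)} = 25$ ($o{\left(P \right)} = 1 \left(-5\right) \left(-5\right) = \left(-5\right) \left(-5\right) = 25$)
$\sqrt{o{\left(71 \right)} - 2202} = \sqrt{25 - 2202} = \sqrt{-2177} = i \sqrt{2177}$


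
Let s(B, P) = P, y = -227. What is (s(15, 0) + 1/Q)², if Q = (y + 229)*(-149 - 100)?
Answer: 1/248004 ≈ 4.0322e-6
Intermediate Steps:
Q = -498 (Q = (-227 + 229)*(-149 - 100) = 2*(-249) = -498)
(s(15, 0) + 1/Q)² = (0 + 1/(-498))² = (0 - 1/498)² = (-1/498)² = 1/248004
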